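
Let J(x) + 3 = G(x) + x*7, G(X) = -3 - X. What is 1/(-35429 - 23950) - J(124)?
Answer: -43821703/59379 ≈ -738.00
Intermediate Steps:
J(x) = -6 + 6*x (J(x) = -3 + ((-3 - x) + x*7) = -3 + ((-3 - x) + 7*x) = -3 + (-3 + 6*x) = -6 + 6*x)
1/(-35429 - 23950) - J(124) = 1/(-35429 - 23950) - (-6 + 6*124) = 1/(-59379) - (-6 + 744) = -1/59379 - 1*738 = -1/59379 - 738 = -43821703/59379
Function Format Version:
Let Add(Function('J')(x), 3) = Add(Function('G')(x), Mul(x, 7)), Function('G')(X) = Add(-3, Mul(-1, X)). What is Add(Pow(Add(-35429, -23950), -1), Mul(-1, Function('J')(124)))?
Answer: Rational(-43821703, 59379) ≈ -738.00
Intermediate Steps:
Function('J')(x) = Add(-6, Mul(6, x)) (Function('J')(x) = Add(-3, Add(Add(-3, Mul(-1, x)), Mul(x, 7))) = Add(-3, Add(Add(-3, Mul(-1, x)), Mul(7, x))) = Add(-3, Add(-3, Mul(6, x))) = Add(-6, Mul(6, x)))
Add(Pow(Add(-35429, -23950), -1), Mul(-1, Function('J')(124))) = Add(Pow(Add(-35429, -23950), -1), Mul(-1, Add(-6, Mul(6, 124)))) = Add(Pow(-59379, -1), Mul(-1, Add(-6, 744))) = Add(Rational(-1, 59379), Mul(-1, 738)) = Add(Rational(-1, 59379), -738) = Rational(-43821703, 59379)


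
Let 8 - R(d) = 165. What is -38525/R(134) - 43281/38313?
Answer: 54415304/222783 ≈ 244.25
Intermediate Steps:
R(d) = -157 (R(d) = 8 - 1*165 = 8 - 165 = -157)
-38525/R(134) - 43281/38313 = -38525/(-157) - 43281/38313 = -38525*(-1/157) - 43281*1/38313 = 38525/157 - 1603/1419 = 54415304/222783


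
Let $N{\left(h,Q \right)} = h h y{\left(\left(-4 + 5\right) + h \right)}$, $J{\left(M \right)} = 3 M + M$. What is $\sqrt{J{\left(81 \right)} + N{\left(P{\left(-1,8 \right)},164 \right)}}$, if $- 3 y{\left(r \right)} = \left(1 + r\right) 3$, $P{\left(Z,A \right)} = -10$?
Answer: $2 \sqrt{281} \approx 33.526$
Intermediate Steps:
$y{\left(r \right)} = -1 - r$ ($y{\left(r \right)} = - \frac{\left(1 + r\right) 3}{3} = - \frac{3 + 3 r}{3} = -1 - r$)
$J{\left(M \right)} = 4 M$
$N{\left(h,Q \right)} = h^{2} \left(-2 - h\right)$ ($N{\left(h,Q \right)} = h h \left(-1 - \left(\left(-4 + 5\right) + h\right)\right) = h^{2} \left(-1 - \left(1 + h\right)\right) = h^{2} \left(-2 - h\right)$)
$\sqrt{J{\left(81 \right)} + N{\left(P{\left(-1,8 \right)},164 \right)}} = \sqrt{4 \cdot 81 + \left(-10\right)^{2} \left(-2 - -10\right)} = \sqrt{324 + 100 \left(-2 + 10\right)} = \sqrt{324 + 100 \cdot 8} = \sqrt{324 + 800} = \sqrt{1124} = 2 \sqrt{281}$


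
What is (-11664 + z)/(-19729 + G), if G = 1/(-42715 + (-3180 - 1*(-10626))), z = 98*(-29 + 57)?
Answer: 157299740/347911051 ≈ 0.45213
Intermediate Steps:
z = 2744 (z = 98*28 = 2744)
G = -1/35269 (G = 1/(-42715 + (-3180 + 10626)) = 1/(-42715 + 7446) = 1/(-35269) = -1/35269 ≈ -2.8354e-5)
(-11664 + z)/(-19729 + G) = (-11664 + 2744)/(-19729 - 1/35269) = -8920/(-695822102/35269) = -8920*(-35269/695822102) = 157299740/347911051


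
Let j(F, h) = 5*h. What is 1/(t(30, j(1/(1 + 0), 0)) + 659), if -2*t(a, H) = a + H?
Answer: 1/644 ≈ 0.0015528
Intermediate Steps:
t(a, H) = -H/2 - a/2 (t(a, H) = -(a + H)/2 = -(H + a)/2 = -H/2 - a/2)
1/(t(30, j(1/(1 + 0), 0)) + 659) = 1/((-5*0/2 - ½*30) + 659) = 1/((-½*0 - 15) + 659) = 1/((0 - 15) + 659) = 1/(-15 + 659) = 1/644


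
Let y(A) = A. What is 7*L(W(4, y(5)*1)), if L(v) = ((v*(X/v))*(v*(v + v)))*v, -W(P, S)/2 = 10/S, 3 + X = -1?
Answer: 3584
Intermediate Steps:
X = -4 (X = -3 - 1 = -4)
W(P, S) = -20/S
L(v) = -8*v³ (L(v) = ((v*(-4/v))*(v*(v + v)))*v = (-4*v*2*v)*v = (-8*v²)*v = -8*v³)
7*L(W(4, y(5)*1)) = 7*(-8*(-20/(5*1))³) = 7*(-8*(-20/5)³) = 7*(-8*(-20*⅕)³) = 7*(-8*(-4)³) = 7*(-8*(-64)) = 7*512 = 3584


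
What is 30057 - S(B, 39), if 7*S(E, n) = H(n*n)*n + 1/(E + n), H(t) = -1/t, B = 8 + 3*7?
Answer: 557978177/18564 ≈ 30057.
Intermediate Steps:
B = 29 (B = 8 + 21 = 29)
S(E, n) = -1/(7*n) + 1/(7*(E + n)) (S(E, n) = ((-1/(n*n))*n + 1/(E + n))/7 = ((-1/(n²))*n + 1/(E + n))/7 = ((-1/n²)*n + 1/(E + n))/7 = (-1/n + 1/(E + n))/7 = (1/(E + n) - 1/n)/7 = -1/(7*n) + 1/(7*(E + n)))
30057 - S(B, 39) = 30057 - (-1)*29/(7*39*(29 + 39)) = 30057 - (-1)*29/(7*39*68) = 30057 - 1*(-29/18564) = 30057 + 29/18564 = 557978177/18564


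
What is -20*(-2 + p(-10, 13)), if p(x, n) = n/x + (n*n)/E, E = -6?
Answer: 1888/3 ≈ 629.33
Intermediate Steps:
p(x, n) = -n**2/6 + n/x (p(x, n) = n/x + (n*n)/(-6) = n/x + n**2*(-1/6) = n/x - n**2/6 = -n**2/6 + n/x)
-20*(-2 + p(-10, 13)) = -20*(-2 + (-1/6*13**2 + 13/(-10))) = -20*(-2 + (-1/6*169 + 13*(-1/10))) = -20*(-2 + (-169/6 - 13/10)) = -20*(-2 - 442/15) = -20*(-472/15) = 1888/3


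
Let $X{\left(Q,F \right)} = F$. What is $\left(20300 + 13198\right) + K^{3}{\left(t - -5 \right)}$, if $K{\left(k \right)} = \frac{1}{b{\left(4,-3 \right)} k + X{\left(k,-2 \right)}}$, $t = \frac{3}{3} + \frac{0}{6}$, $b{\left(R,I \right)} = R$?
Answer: $\frac{356686705}{10648} \approx 33498.0$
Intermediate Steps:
$t = 1$ ($t = 3 \cdot \frac{1}{3} + 0 \cdot \frac{1}{6} = 1 + 0 = 1$)
$K{\left(k \right)} = \frac{1}{-2 + 4 k}$ ($K{\left(k \right)} = \frac{1}{4 k - 2} = \frac{1}{-2 + 4 k}$)
$\left(20300 + 13198\right) + K^{3}{\left(t - -5 \right)} = \left(20300 + 13198\right) + \left(\frac{1}{2 \left(-1 + 2 \left(1 - -5\right)\right)}\right)^{3} = 33498 + \left(\frac{1}{2 \left(-1 + 2 \left(1 + 5\right)\right)}\right)^{3} = 33498 + \left(\frac{1}{2 \left(-1 + 2 \cdot 6\right)}\right)^{3} = 33498 + \left(\frac{1}{2 \left(-1 + 12\right)}\right)^{3} = 33498 + \left(\frac{1}{2 \cdot 11}\right)^{3} = 33498 + \left(\frac{1}{2} \cdot \frac{1}{11}\right)^{3} = 33498 + \left(\frac{1}{22}\right)^{3} = 33498 + \frac{1}{10648} = \frac{356686705}{10648}$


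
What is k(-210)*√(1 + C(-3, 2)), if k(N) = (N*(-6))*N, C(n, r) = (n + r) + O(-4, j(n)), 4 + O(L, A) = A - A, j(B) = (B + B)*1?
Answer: -529200*I ≈ -5.292e+5*I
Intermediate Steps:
j(B) = 2*B (j(B) = (2*B)*1 = 2*B)
O(L, A) = -4 (O(L, A) = -4 + (A - A) = -4 + 0 = -4)
C(n, r) = -4 + n + r (C(n, r) = (n + r) - 4 = -4 + n + r)
k(N) = -6*N² (k(N) = (-6*N)*N = -6*N²)
k(-210)*√(1 + C(-3, 2)) = (-6*(-210)²)*√(1 + (-4 - 3 + 2)) = (-6*44100)*√(1 - 5) = -529200*I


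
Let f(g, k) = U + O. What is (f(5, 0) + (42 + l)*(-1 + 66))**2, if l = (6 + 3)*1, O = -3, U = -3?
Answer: 10949481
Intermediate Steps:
l = 9 (l = 9*1 = 9)
f(g, k) = -6 (f(g, k) = -3 - 3 = -6)
(f(5, 0) + (42 + l)*(-1 + 66))**2 = (-6 + (42 + 9)*(-1 + 66))**2 = (-6 + 51*65)**2 = (-6 + 3315)**2 = 3309**2 = 10949481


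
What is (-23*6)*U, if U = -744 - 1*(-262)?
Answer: 66516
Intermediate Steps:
U = -482 (U = -744 + 262 = -482)
(-23*6)*U = -23*6*(-482) = -138*(-482) = 66516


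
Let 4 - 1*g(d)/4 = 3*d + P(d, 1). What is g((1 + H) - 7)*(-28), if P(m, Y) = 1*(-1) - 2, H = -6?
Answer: -4816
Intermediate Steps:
P(m, Y) = -3 (P(m, Y) = -1 - 2 = -3)
g(d) = 28 - 12*d (g(d) = 16 - 4*(3*d - 3) = 16 - 4*(-3 + 3*d) = 16 + (12 - 12*d) = 28 - 12*d)
g((1 + H) - 7)*(-28) = (28 - 12*((1 - 6) - 7))*(-28) = (28 - 12*(-5 - 7))*(-28) = (28 - 12*(-12))*(-28) = (28 + 144)*(-28) = 172*(-28) = -4816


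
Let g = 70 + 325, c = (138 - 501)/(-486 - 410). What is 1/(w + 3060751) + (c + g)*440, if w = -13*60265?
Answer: 22187297044001/127529136 ≈ 1.7398e+5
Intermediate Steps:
w = -783445
c = 363/896 (c = -363/(-896) = -363*(-1/896) = 363/896 ≈ 0.40513)
g = 395
1/(w + 3060751) + (c + g)*440 = 1/(-783445 + 3060751) + (363/896 + 395)*440 = 1/2277306 + (354283/896)*440 = 1/2277306 + 19485565/112 = 22187297044001/127529136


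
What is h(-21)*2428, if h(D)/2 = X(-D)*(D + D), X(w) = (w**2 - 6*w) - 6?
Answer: -63021168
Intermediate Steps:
X(w) = -6 + w**2 - 6*w
h(D) = 4*D*(-6 + D**2 + 6*D) (h(D) = 2*((-6 + (-D)**2 - (-6)*D)*(D + D)) = 2*((-6 + D**2 + 6*D)*(2*D)) = 2*(2*D*(-6 + D**2 + 6*D)) = 4*D*(-6 + D**2 + 6*D))
h(-21)*2428 = (4*(-21)*(-6 + (-21)**2 + 6*(-21)))*2428 = (4*(-21)*(-6 + 441 - 126))*2428 = (4*(-21)*309)*2428 = -25956*2428 = -63021168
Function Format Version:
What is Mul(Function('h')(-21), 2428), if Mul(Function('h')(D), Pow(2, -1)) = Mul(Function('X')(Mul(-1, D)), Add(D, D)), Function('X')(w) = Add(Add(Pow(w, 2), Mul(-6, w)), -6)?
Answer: -63021168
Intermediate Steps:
Function('X')(w) = Add(-6, Pow(w, 2), Mul(-6, w))
Function('h')(D) = Mul(4, D, Add(-6, Pow(D, 2), Mul(6, D))) (Function('h')(D) = Mul(2, Mul(Add(-6, Pow(Mul(-1, D), 2), Mul(-6, Mul(-1, D))), Add(D, D))) = Mul(2, Mul(Add(-6, Pow(D, 2), Mul(6, D)), Mul(2, D))) = Mul(2, Mul(2, D, Add(-6, Pow(D, 2), Mul(6, D)))) = Mul(4, D, Add(-6, Pow(D, 2), Mul(6, D))))
Mul(Function('h')(-21), 2428) = Mul(Mul(4, -21, Add(-6, Pow(-21, 2), Mul(6, -21))), 2428) = Mul(Mul(4, -21, Add(-6, 441, -126)), 2428) = Mul(Mul(4, -21, 309), 2428) = Mul(-25956, 2428) = -63021168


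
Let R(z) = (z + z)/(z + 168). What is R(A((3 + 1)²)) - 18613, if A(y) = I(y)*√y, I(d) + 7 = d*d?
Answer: -1805295/97 ≈ -18611.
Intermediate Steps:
I(d) = -7 + d² (I(d) = -7 + d*d = -7 + d²)
A(y) = √y*(-7 + y²) (A(y) = (-7 + y²)*√y = √y*(-7 + y²))
R(z) = 2*z/(168 + z) (R(z) = (2*z)/(168 + z) = 2*z/(168 + z))
R(A((3 + 1)²)) - 18613 = 2*(√((3 + 1)²)*(-7 + ((3 + 1)²)²))/(168 + √((3 + 1)²)*(-7 + ((3 + 1)²)²)) - 18613 = 2*(√(4²)*(-7 + (4²)²))/(168 + √(4²)*(-7 + (4²)²)) - 18613 = 2*(√16*(-7 + 16²))/(168 + √16*(-7 + 16²)) - 18613 = 2*(4*(-7 + 256))/(168 + 4*(-7 + 256)) - 18613 = 2*(4*249)/(168 + 4*249) - 18613 = 2*996/(168 + 996) - 18613 = 2*996/1164 - 18613 = 2*996*(1/1164) - 18613 = 166/97 - 18613 = -1805295/97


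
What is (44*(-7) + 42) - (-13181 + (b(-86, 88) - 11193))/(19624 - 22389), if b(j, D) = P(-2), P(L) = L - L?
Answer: -108552/395 ≈ -274.82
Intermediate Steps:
P(L) = 0
b(j, D) = 0
(44*(-7) + 42) - (-13181 + (b(-86, 88) - 11193))/(19624 - 22389) = (44*(-7) + 42) - (-13181 + (0 - 11193))/(19624 - 22389) = (-308 + 42) - (-13181 - 11193)/(-2765) = -266 - (-24374)*(-1)/2765 = -266 - 1*3482/395 = -266 - 3482/395 = -108552/395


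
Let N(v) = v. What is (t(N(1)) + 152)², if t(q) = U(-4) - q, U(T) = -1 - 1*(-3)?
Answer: 23409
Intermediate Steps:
U(T) = 2 (U(T) = -1 + 3 = 2)
t(q) = 2 - q
(t(N(1)) + 152)² = ((2 - 1*1) + 152)² = ((2 - 1) + 152)² = (1 + 152)² = 153² = 23409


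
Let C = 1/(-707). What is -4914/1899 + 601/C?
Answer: -89655923/211 ≈ -4.2491e+5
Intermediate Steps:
C = -1/707 ≈ -0.0014144
-4914/1899 + 601/C = -4914/1899 + 601/(-1/707) = -4914*1/1899 + 601*(-707) = -546/211 - 424907 = -89655923/211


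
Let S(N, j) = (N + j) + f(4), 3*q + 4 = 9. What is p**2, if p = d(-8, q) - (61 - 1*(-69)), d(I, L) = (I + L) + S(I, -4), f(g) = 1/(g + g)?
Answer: 12652249/576 ≈ 21966.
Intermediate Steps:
f(g) = 1/(2*g)
q = 5/3 (q = -4/3 + (1/3)*9 = -4/3 + 3 = 5/3 ≈ 1.6667)
S(N, j) = 1/8 + N + j (S(N, j) = (N + j) + (1/2)/4 = (N + j) + (1/2)*(1/4) = (N + j) + 1/8 = 1/8 + N + j)
d(I, L) = -31/8 + L + 2*I (d(I, L) = (I + L) + (1/8 + I - 4) = (I + L) + (-31/8 + I) = -31/8 + L + 2*I)
p = -3557/24 (p = (-31/8 + 5/3 + 2*(-8)) - (61 - 1*(-69)) = (-31/8 + 5/3 - 16) - (61 + 69) = -437/24 - 1*130 = -437/24 - 130 = -3557/24 ≈ -148.21)
p**2 = (-3557/24)**2 = 12652249/576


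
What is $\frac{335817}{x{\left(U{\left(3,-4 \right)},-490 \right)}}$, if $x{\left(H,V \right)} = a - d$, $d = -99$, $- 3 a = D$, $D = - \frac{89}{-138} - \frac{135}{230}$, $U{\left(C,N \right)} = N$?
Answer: $\frac{69514119}{20489} \approx 3392.8$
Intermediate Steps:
$D = \frac{4}{69}$ ($D = \left(-89\right) \left(- \frac{1}{138}\right) - \frac{27}{46} = \frac{89}{138} - \frac{27}{46} = \frac{4}{69} \approx 0.057971$)
$a = - \frac{4}{207}$ ($a = \left(- \frac{1}{3}\right) \frac{4}{69} = - \frac{4}{207} \approx -0.019324$)
$x{\left(H,V \right)} = \frac{20489}{207}$ ($x{\left(H,V \right)} = - \frac{4}{207} - -99 = - \frac{4}{207} + 99 = \frac{20489}{207}$)
$\frac{335817}{x{\left(U{\left(3,-4 \right)},-490 \right)}} = \frac{335817}{\frac{20489}{207}} = 335817 \cdot \frac{207}{20489} = \frac{69514119}{20489}$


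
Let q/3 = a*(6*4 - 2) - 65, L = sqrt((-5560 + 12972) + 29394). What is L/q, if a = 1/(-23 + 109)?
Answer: -43*sqrt(36806)/8352 ≈ -0.98773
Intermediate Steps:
a = 1/86 ≈ 0.011628
L = sqrt(36806) (L = sqrt(7412 + 29394) = sqrt(36806) ≈ 191.85)
q = -8352/43 (q = 3*((6*4 - 2)/86 - 65) = 3*((24 - 2)/86 - 65) = 3*((1/86)*22 - 65) = 3*(11/43 - 65) = 3*(-2784/43) = -8352/43 ≈ -194.23)
L/q = sqrt(36806)/(-8352/43) = sqrt(36806)*(-43/8352) = -43*sqrt(36806)/8352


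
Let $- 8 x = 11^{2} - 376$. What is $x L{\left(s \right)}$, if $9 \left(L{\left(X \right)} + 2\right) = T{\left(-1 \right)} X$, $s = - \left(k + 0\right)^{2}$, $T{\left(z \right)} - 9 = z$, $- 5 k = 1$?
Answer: $- \frac{3893}{60} \approx -64.883$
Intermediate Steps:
$k = - \frac{1}{5}$ ($k = \left(- \frac{1}{5}\right) 1 = - \frac{1}{5} \approx -0.2$)
$T{\left(z \right)} = 9 + z$
$s = - \frac{1}{25}$ ($s = - \left(- \frac{1}{5} + 0\right)^{2} = - \left(- \frac{1}{5}\right)^{2} = \left(-1\right) \frac{1}{25} = - \frac{1}{25} \approx -0.04$)
$L{\left(X \right)} = -2 + \frac{8 X}{9}$ ($L{\left(X \right)} = -2 + \frac{\left(9 - 1\right) X}{9} = -2 + \frac{8 X}{9}$)
$x = \frac{255}{8}$ ($x = - \frac{11^{2} - 376}{8} = - \frac{121 - 376}{8} = \left(- \frac{1}{8}\right) \left(-255\right) = \frac{255}{8} \approx 31.875$)
$x L{\left(s \right)} = \frac{255 \left(-2 + \frac{8}{9} \left(- \frac{1}{25}\right)\right)}{8} = \frac{255 \left(-2 - \frac{8}{225}\right)}{8} = \frac{255}{8} \left(- \frac{458}{225}\right) = - \frac{3893}{60}$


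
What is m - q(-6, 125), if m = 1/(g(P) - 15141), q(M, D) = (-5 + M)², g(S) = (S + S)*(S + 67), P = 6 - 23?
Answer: -2037762/16841 ≈ -121.00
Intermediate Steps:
P = -17
g(S) = 2*S*(67 + S) (g(S) = (2*S)*(67 + S) = 2*S*(67 + S))
m = -1/16841 (m = 1/(2*(-17)*(67 - 17) - 15141) = 1/(2*(-17)*50 - 15141) = 1/(-1700 - 15141) = 1/(-16841) = -1/16841 ≈ -5.9379e-5)
m - q(-6, 125) = -1/16841 - (-5 - 6)² = -1/16841 - 1*(-11)² = -1/16841 - 1*121 = -1/16841 - 121 = -2037762/16841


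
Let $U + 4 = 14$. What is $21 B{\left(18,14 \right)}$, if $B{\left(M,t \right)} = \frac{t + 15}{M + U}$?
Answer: $\frac{87}{4} \approx 21.75$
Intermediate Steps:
$U = 10$ ($U = -4 + 14 = 10$)
$B{\left(M,t \right)} = \frac{15 + t}{10 + M}$ ($B{\left(M,t \right)} = \frac{t + 15}{M + 10} = \frac{15 + t}{10 + M}$)
$21 B{\left(18,14 \right)} = 21 \frac{15 + 14}{10 + 18} = 21 \cdot \frac{1}{28} \cdot 29 = 21 \cdot \frac{29}{28} = \frac{87}{4}$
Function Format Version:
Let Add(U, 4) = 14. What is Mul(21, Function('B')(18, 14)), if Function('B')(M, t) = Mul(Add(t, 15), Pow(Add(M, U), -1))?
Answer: Rational(87, 4) ≈ 21.750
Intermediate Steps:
U = 10 (U = Add(-4, 14) = 10)
Function('B')(M, t) = Mul(Pow(Add(10, M), -1), Add(15, t)) (Function('B')(M, t) = Mul(Add(t, 15), Pow(Add(M, 10), -1)) = Mul(Add(15, t), Pow(Add(10, M), -1)) = Mul(Pow(Add(10, M), -1), Add(15, t)))
Mul(21, Function('B')(18, 14)) = Mul(21, Mul(Pow(Add(10, 18), -1), Add(15, 14))) = Mul(21, Mul(Pow(28, -1), 29)) = Mul(21, Mul(Rational(1, 28), 29)) = Mul(21, Rational(29, 28)) = Rational(87, 4)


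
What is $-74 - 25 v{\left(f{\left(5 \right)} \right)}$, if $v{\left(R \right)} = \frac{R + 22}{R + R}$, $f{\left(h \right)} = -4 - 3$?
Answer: $- \frac{661}{14} \approx -47.214$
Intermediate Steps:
$f{\left(h \right)} = -7$ ($f{\left(h \right)} = -4 - 3 = -7$)
$v{\left(R \right)} = \frac{22 + R}{2 R}$
$-74 - 25 v{\left(f{\left(5 \right)} \right)} = -74 - 25 \frac{22 - 7}{2 \left(-7\right)} = -74 - 25 \cdot \frac{1}{2} \left(- \frac{1}{7}\right) 15 = -74 - - \frac{375}{14} = -74 + \frac{375}{14} = - \frac{661}{14}$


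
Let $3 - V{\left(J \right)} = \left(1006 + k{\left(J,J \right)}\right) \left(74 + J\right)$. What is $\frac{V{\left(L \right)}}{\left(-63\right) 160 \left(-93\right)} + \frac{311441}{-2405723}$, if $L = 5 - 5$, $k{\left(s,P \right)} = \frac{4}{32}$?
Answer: $- \frac{29908820941}{143188632960} \approx -0.20888$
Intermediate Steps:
$k{\left(s,P \right)} = \frac{1}{8}$ ($k{\left(s,P \right)} = 4 \cdot \frac{1}{32} = \frac{1}{8}$)
$L = 0$ ($L = 5 - 5 = 0$)
$V{\left(J \right)} = - \frac{297801}{4} - \frac{8049 J}{8}$ ($V{\left(J \right)} = 3 - \left(1006 + \frac{1}{8}\right) \left(74 + J\right) = 3 - \frac{8049 \left(74 + J\right)}{8} = 3 - \left(\frac{297813}{4} + \frac{8049 J}{8}\right) = - \frac{297801}{4} - \frac{8049 J}{8}$)
$\frac{V{\left(L \right)}}{\left(-63\right) 160 \left(-93\right)} + \frac{311441}{-2405723} = \frac{- \frac{297801}{4} - 0}{\left(-63\right) 160 \left(-93\right)} + \frac{311441}{-2405723} = \frac{- \frac{297801}{4} + 0}{\left(-10080\right) \left(-93\right)} + 311441 \left(- \frac{1}{2405723}\right) = - \frac{297801}{4 \cdot 937440} - \frac{311441}{2405723} = \left(- \frac{297801}{4}\right) \frac{1}{937440} - \frac{311441}{2405723} = - \frac{4727}{59520} - \frac{311441}{2405723} = - \frac{29908820941}{143188632960}$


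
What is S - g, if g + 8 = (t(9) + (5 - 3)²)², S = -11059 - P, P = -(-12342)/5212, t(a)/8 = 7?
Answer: -38186677/2606 ≈ -14653.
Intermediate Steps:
t(a) = 56 (t(a) = 8*7 = 56)
P = 6171/2606 (P = -(-12342)/5212 = -1*(-6171/2606) = 6171/2606 ≈ 2.3680)
S = -28825925/2606 (S = -11059 - 1*6171/2606 = -11059 - 6171/2606 = -28825925/2606 ≈ -11061.)
g = 3592 (g = -8 + (56 + (5 - 3)²)² = -8 + (56 + 2²)² = -8 + (56 + 4)² = -8 + 60² = -8 + 3600 = 3592)
S - g = -28825925/2606 - 1*3592 = -28825925/2606 - 3592 = -38186677/2606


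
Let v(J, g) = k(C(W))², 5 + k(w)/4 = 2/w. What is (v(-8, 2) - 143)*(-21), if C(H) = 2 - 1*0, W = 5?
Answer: -2373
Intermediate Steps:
C(H) = 2 (C(H) = 2 + 0 = 2)
k(w) = -20 + 8/w (k(w) = -20 + 4*(2/w) = -20 + 8/w)
v(J, g) = 256 (v(J, g) = (-20 + 8/2)² = (-20 + 8*(½))² = (-20 + 4)² = (-16)² = 256)
(v(-8, 2) - 143)*(-21) = (256 - 143)*(-21) = 113*(-21) = -2373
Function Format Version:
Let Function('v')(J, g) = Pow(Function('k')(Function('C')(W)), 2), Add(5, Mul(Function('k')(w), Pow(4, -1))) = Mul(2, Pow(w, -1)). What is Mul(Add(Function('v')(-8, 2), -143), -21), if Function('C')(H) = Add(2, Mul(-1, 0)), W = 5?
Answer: -2373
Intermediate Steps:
Function('C')(H) = 2 (Function('C')(H) = Add(2, 0) = 2)
Function('k')(w) = Add(-20, Mul(8, Pow(w, -1))) (Function('k')(w) = Add(-20, Mul(4, Mul(2, Pow(w, -1)))) = Add(-20, Mul(8, Pow(w, -1))))
Function('v')(J, g) = 256 (Function('v')(J, g) = Pow(Add(-20, Mul(8, Pow(2, -1))), 2) = Pow(Add(-20, Mul(8, Rational(1, 2))), 2) = Pow(Add(-20, 4), 2) = Pow(-16, 2) = 256)
Mul(Add(Function('v')(-8, 2), -143), -21) = Mul(Add(256, -143), -21) = Mul(113, -21) = -2373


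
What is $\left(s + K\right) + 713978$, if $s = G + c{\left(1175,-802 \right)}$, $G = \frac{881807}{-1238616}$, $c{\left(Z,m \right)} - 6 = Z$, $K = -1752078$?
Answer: $- \frac{1284345345911}{1238616} \approx -1.0369 \cdot 10^{6}$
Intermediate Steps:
$c{\left(Z,m \right)} = 6 + Z$
$G = - \frac{881807}{1238616}$ ($G = 881807 \left(- \frac{1}{1238616}\right) = - \frac{881807}{1238616} \approx -0.71193$)
$s = \frac{1461923689}{1238616}$ ($s = - \frac{881807}{1238616} + \left(6 + 1175\right) = - \frac{881807}{1238616} + 1181 = \frac{1461923689}{1238616} \approx 1180.3$)
$\left(s + K\right) + 713978 = \left(\frac{1461923689}{1238616} - 1752078\right) + 713978 = - \frac{2168689920359}{1238616} + 713978 = - \frac{1284345345911}{1238616}$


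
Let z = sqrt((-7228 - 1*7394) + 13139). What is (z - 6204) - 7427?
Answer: -13631 + I*sqrt(1483) ≈ -13631.0 + 38.51*I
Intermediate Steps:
z = I*sqrt(1483) (z = sqrt((-7228 - 7394) + 13139) = sqrt(-14622 + 13139) = sqrt(-1483) = I*sqrt(1483) ≈ 38.51*I)
(z - 6204) - 7427 = (I*sqrt(1483) - 6204) - 7427 = (-6204 + I*sqrt(1483)) - 7427 = -13631 + I*sqrt(1483)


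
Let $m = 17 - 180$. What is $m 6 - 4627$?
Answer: $-5605$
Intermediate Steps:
$m = -163$
$m 6 - 4627 = \left(-163\right) 6 - 4627 = -978 - 4627 = -5605$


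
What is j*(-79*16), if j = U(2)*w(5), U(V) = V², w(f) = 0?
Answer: 0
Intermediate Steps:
j = 0 (j = 2²*0 = 4*0 = 0)
j*(-79*16) = 0*(-79*16) = 0*(-1264) = 0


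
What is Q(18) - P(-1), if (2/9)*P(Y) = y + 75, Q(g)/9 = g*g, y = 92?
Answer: 4329/2 ≈ 2164.5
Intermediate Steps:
Q(g) = 9*g² (Q(g) = 9*(g*g) = 9*g²)
P(Y) = 1503/2 (P(Y) = 9*(92 + 75)/2 = (9/2)*167 = 1503/2)
Q(18) - P(-1) = 9*18² - 1*1503/2 = 9*324 - 1503/2 = 2916 - 1503/2 = 4329/2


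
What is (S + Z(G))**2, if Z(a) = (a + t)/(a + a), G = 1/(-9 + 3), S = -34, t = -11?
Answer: 1/4 ≈ 0.25000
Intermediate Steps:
G = -1/6 (G = 1/(-6) = -1/6 ≈ -0.16667)
Z(a) = (-11 + a)/(2*a) (Z(a) = (a - 11)/(a + a) = (-11 + a)/((2*a)) = (-11 + a)*(1/(2*a)) = (-11 + a)/(2*a))
(S + Z(G))**2 = (-34 + (-11 - 1/6)/(2*(-1/6)))**2 = (-34 + (1/2)*(-6)*(-67/6))**2 = (-34 + 67/2)**2 = (-1/2)**2 = 1/4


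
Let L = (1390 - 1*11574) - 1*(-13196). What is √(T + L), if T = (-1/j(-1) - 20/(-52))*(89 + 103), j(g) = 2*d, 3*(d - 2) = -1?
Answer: 2*√3198585/65 ≈ 55.029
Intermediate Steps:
d = 5/3 (d = 2 + (⅓)*(-1) = 2 - ⅓ = 5/3 ≈ 1.6667)
j(g) = 10/3 (j(g) = 2*(5/3) = 10/3)
T = 1056/65 (T = (-1/10/3 - 20/(-52))*(89 + 103) = (-1*3/10 - 20*(-1/52))*192 = (-3/10 + 5/13)*192 = (11/130)*192 = 1056/65 ≈ 16.246)
L = 3012 (L = (1390 - 11574) + 13196 = -10184 + 13196 = 3012)
√(T + L) = √(1056/65 + 3012) = √(196836/65) = 2*√3198585/65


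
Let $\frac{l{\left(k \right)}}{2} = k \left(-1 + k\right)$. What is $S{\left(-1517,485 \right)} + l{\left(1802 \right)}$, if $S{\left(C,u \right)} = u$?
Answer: $6491289$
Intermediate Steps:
$l{\left(k \right)} = 2 k \left(-1 + k\right)$
$S{\left(-1517,485 \right)} + l{\left(1802 \right)} = 485 + 2 \cdot 1802 \left(-1 + 1802\right) = 485 + 2 \cdot 1802 \cdot 1801 = 485 + 6490804 = 6491289$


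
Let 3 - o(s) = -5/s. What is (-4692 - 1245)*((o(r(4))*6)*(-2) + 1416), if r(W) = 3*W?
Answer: -8163375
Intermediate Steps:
o(s) = 3 + 5/s (o(s) = 3 - (-5)/s = 3 + 5/s)
(-4692 - 1245)*((o(r(4))*6)*(-2) + 1416) = (-4692 - 1245)*(((3 + 5/((3*4)))*6)*(-2) + 1416) = -5937*(((3 + 5/12)*6)*(-2) + 1416) = -5937*(((41/12)*6)*(-2) + 1416) = -5937*((41/2)*(-2) + 1416) = -5937*(-41 + 1416) = -5937*1375 = -8163375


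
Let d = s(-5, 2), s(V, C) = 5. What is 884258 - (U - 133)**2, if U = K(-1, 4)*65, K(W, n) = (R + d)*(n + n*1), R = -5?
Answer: 866569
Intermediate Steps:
d = 5
K(W, n) = 0 (K(W, n) = (-5 + 5)*(n + n*1) = 0*(n + n) = 0*(2*n) = 0)
U = 0 (U = 0*65 = 0)
884258 - (U - 133)**2 = 884258 - (0 - 133)**2 = 884258 - 1*(-133)**2 = 884258 - 1*17689 = 884258 - 17689 = 866569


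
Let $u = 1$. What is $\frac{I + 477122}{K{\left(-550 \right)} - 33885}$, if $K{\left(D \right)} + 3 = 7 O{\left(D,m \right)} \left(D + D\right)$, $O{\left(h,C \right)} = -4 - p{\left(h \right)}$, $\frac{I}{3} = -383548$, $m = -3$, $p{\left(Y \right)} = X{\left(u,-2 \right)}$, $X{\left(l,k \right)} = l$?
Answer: $- \frac{336761}{2306} \approx -146.04$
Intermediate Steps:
$p{\left(Y \right)} = 1$
$I = -1150644$ ($I = 3 \left(-383548\right) = -1150644$)
$O{\left(h,C \right)} = -5$ ($O{\left(h,C \right)} = -4 - 1 = -5$)
$K{\left(D \right)} = -3 - 70 D$ ($K{\left(D \right)} = -3 + 7 \left(-5\right) \left(D + D\right) = -3 - 35 \cdot 2 D = -3 - 70 D$)
$\frac{I + 477122}{K{\left(-550 \right)} - 33885} = \frac{-1150644 + 477122}{\left(-3 - -38500\right) - 33885} = - \frac{673522}{\left(-3 + 38500\right) - 33885} = - \frac{673522}{38497 - 33885} = - \frac{673522}{4612} = \left(-673522\right) \frac{1}{4612} = - \frac{336761}{2306}$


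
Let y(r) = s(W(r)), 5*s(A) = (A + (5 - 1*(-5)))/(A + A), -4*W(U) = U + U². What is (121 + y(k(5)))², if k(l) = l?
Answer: 13169641/900 ≈ 14633.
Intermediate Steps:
W(U) = -U/4 - U²/4 (W(U) = -(U + U²)/4 = -U/4 - U²/4)
s(A) = (10 + A)/(10*A) (s(A) = ((A + (5 - 1*(-5)))/(A + A))/5 = ((A + (5 + 5))/((2*A)))/5 = ((A + 10)*(1/(2*A)))/5 = ((10 + A)*(1/(2*A)))/5 = ((10 + A)/(2*A))/5 = (10 + A)/(10*A))
y(r) = -2*(10 - r*(1 + r)/4)/(5*r*(1 + r)) (y(r) = (10 - r*(1 + r)/4)/(10*((-r*(1 + r)/4))) = (-4/(r*(1 + r)))*(10 - r*(1 + r)/4)/10 = -2*(10 - r*(1 + r)/4)/(5*r*(1 + r)))
(121 + y(k(5)))² = (121 + (⅒)*(-40 + 5*(1 + 5))/(5*(1 + 5)))² = (121 + (⅒)*(⅕)*(-40 + 5*6)/6)² = (121 + (⅒)*(⅕)*(⅙)*(-40 + 30))² = (121 + (⅒)*(⅕)*(⅙)*(-10))² = (121 - 1/30)² = (3629/30)² = 13169641/900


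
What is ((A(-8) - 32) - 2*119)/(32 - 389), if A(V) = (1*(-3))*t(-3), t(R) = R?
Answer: 87/119 ≈ 0.73109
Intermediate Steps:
A(V) = 9 (A(V) = (1*(-3))*(-3) = -3*(-3) = 9)
((A(-8) - 32) - 2*119)/(32 - 389) = ((9 - 32) - 2*119)/(32 - 389) = (-23 - 238)/(-357) = -261*(-1/357) = 87/119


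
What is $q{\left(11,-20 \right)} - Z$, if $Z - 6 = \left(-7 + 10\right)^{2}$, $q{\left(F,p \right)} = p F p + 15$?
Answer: $4400$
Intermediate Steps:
$q{\left(F,p \right)} = 15 + F p^{2}$ ($q{\left(F,p \right)} = F p p + 15 = F p^{2} + 15 = 15 + F p^{2}$)
$Z = 15$ ($Z = 6 + \left(-7 + 10\right)^{2} = 6 + 3^{2} = 6 + 9 = 15$)
$q{\left(11,-20 \right)} - Z = \left(15 + 11 \left(-20\right)^{2}\right) - 15 = \left(15 + 11 \cdot 400\right) - 15 = \left(15 + 4400\right) - 15 = 4415 - 15 = 4400$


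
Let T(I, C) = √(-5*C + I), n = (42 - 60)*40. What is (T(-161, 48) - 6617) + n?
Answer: -7337 + I*√401 ≈ -7337.0 + 20.025*I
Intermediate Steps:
n = -720 (n = -18*40 = -720)
T(I, C) = √(I - 5*C)
(T(-161, 48) - 6617) + n = (√(-161 - 5*48) - 6617) - 720 = (√(-161 - 240) - 6617) - 720 = (√(-401) - 6617) - 720 = (I*√401 - 6617) - 720 = (-6617 + I*√401) - 720 = -7337 + I*√401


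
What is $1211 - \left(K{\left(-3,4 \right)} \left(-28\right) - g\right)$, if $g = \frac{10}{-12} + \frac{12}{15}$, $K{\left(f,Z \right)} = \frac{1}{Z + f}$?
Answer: $\frac{37169}{30} \approx 1239.0$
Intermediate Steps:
$g = - \frac{1}{30}$ ($g = 10 \left(- \frac{1}{12}\right) + 12 \cdot \frac{1}{15} = - \frac{5}{6} + \frac{4}{5} = - \frac{1}{30} \approx -0.033333$)
$1211 - \left(K{\left(-3,4 \right)} \left(-28\right) - g\right) = 1211 - \left(\frac{1}{4 - 3} \left(-28\right) - - \frac{1}{30}\right) = 1211 - \left(1^{-1} \left(-28\right) + \frac{1}{30}\right) = 1211 - \left(1 \left(-28\right) + \frac{1}{30}\right) = 1211 - \left(-28 + \frac{1}{30}\right) = 1211 - - \frac{839}{30} = 1211 + \frac{839}{30} = \frac{37169}{30}$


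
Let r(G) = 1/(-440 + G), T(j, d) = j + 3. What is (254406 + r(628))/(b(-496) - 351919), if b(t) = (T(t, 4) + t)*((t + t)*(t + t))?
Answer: -47828329/183035148420 ≈ -0.00026131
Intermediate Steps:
T(j, d) = 3 + j
b(t) = 4*t²*(3 + 2*t) (b(t) = ((3 + t) + t)*((t + t)*(t + t)) = (3 + 2*t)*((2*t)*(2*t)) = (3 + 2*t)*(4*t²) = 4*t²*(3 + 2*t))
(254406 + r(628))/(b(-496) - 351919) = (254406 + 1/(-440 + 628))/((-496)²*(12 + 8*(-496)) - 351919) = (254406 + 1/188)/(246016*(12 - 3968) - 351919) = (254406 + 1/188)/(246016*(-3956) - 351919) = 47828329/(188*(-973239296 - 351919)) = (47828329/188)/(-973591215) = (47828329/188)*(-1/973591215) = -47828329/183035148420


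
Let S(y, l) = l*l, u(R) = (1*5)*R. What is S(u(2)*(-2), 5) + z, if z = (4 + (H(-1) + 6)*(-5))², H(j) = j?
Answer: 466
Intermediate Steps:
u(R) = 5*R
z = 441 (z = (4 + (-1 + 6)*(-5))² = (4 + 5*(-5))² = (4 - 25)² = (-21)² = 441)
S(y, l) = l²
S(u(2)*(-2), 5) + z = 5² + 441 = 25 + 441 = 466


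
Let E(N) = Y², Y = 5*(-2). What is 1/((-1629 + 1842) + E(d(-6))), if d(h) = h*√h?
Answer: 1/313 ≈ 0.0031949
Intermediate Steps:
Y = -10
d(h) = h^(3/2)
E(N) = 100 (E(N) = (-10)² = 100)
1/((-1629 + 1842) + E(d(-6))) = 1/((-1629 + 1842) + 100) = 1/(213 + 100) = 1/313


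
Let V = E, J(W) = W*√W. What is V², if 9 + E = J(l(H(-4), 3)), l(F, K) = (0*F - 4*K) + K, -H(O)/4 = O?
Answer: -648 + 486*I ≈ -648.0 + 486.0*I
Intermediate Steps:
H(O) = -4*O
l(F, K) = -3*K (l(F, K) = (0 - 4*K) + K = -4*K + K = -3*K)
J(W) = W^(3/2)
E = -9 - 27*I (E = -9 + (-3*3)^(3/2) = -9 + (-9)^(3/2) = -9 - 27*I ≈ -9.0 - 27.0*I)
V = -9 - 27*I ≈ -9.0 - 27.0*I
V² = (-9 - 27*I)²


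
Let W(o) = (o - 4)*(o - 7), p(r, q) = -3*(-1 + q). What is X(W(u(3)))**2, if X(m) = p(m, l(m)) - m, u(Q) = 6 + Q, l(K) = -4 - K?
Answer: 1225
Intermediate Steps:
p(r, q) = 3 - 3*q
W(o) = (-7 + o)*(-4 + o) (W(o) = (-4 + o)*(-7 + o) = (-7 + o)*(-4 + o))
X(m) = 15 + 2*m (X(m) = (3 - 3*(-4 - m)) - m = (3 + (12 + 3*m)) - m = (15 + 3*m) - m = 15 + 2*m)
X(W(u(3)))**2 = (15 + 2*(28 + (6 + 3)**2 - 11*(6 + 3)))**2 = (15 + 2*(28 + 9**2 - 11*9))**2 = (15 + 2*(28 + 81 - 99))**2 = (15 + 2*10)**2 = (15 + 20)**2 = 35**2 = 1225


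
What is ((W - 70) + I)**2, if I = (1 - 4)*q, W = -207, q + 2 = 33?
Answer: 136900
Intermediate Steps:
q = 31 (q = -2 + 33 = 31)
I = -93 (I = (1 - 4)*31 = -3*31 = -93)
((W - 70) + I)**2 = ((-207 - 70) - 93)**2 = (-277 - 93)**2 = (-370)**2 = 136900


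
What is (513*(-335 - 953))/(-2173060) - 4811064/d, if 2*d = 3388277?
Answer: -4667669443398/1840732304405 ≈ -2.5358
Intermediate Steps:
d = 3388277/2 (d = (½)*3388277 = 3388277/2 ≈ 1.6941e+6)
(513*(-335 - 953))/(-2173060) - 4811064/d = (513*(-335 - 953))/(-2173060) - 4811064/3388277/2 = (513*(-1288))*(-1/2173060) - 4811064*2/3388277 = -660744*(-1/2173060) - 9622128/3388277 = 165186/543265 - 9622128/3388277 = -4667669443398/1840732304405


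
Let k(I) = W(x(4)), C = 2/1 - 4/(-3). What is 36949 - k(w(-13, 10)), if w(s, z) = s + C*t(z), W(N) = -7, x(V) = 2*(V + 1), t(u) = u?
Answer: 36956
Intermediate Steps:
x(V) = 2 + 2*V (x(V) = 2*(1 + V) = 2 + 2*V)
C = 10/3 (C = 2*1 - 4*(-⅓) = 2 + 4/3 = 10/3 ≈ 3.3333)
w(s, z) = s + 10*z/3
k(I) = -7
36949 - k(w(-13, 10)) = 36949 - 1*(-7) = 36949 + 7 = 36956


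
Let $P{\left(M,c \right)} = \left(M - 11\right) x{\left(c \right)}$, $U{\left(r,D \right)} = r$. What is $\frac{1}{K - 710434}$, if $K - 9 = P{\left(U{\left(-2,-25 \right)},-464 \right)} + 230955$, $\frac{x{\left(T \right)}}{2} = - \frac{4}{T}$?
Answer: $- \frac{58}{27809273} \approx -2.0856 \cdot 10^{-6}$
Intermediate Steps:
$x{\left(T \right)} = - \frac{8}{T}$ ($x{\left(T \right)} = 2 \left(- \frac{4}{T}\right) = - \frac{8}{T}$)
$P{\left(M,c \right)} = - \frac{8 \left(-11 + M\right)}{c}$ ($P{\left(M,c \right)} = \left(M - 11\right) \left(- \frac{8}{c}\right) = \left(-11 + M\right) \left(- \frac{8}{c}\right) = - \frac{8 \left(-11 + M\right)}{c}$)
$K = \frac{13395899}{58}$ ($K = 9 + \left(\frac{8 \left(11 - -2\right)}{-464} + 230955\right) = 9 + \left(8 \left(- \frac{1}{464}\right) \left(11 + 2\right) + 230955\right) = 9 + \left(8 \left(- \frac{1}{464}\right) 13 + 230955\right) = 9 + \left(- \frac{13}{58} + 230955\right) = 9 + \frac{13395377}{58} = \frac{13395899}{58} \approx 2.3096 \cdot 10^{5}$)
$\frac{1}{K - 710434} = \frac{1}{\frac{13395899}{58} - 710434} = \frac{1}{- \frac{27809273}{58}} = - \frac{58}{27809273}$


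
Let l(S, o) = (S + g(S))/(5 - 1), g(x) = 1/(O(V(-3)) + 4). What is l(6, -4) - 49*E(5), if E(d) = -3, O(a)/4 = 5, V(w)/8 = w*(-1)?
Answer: 14257/96 ≈ 148.51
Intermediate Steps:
V(w) = -8*w (V(w) = 8*(w*(-1)) = 8*(-w) = -8*w)
O(a) = 20 (O(a) = 4*5 = 20)
g(x) = 1/24 (g(x) = 1/(20 + 4) = 1/24)
l(S, o) = 1/96 + S/4 (l(S, o) = (S + 1/24)/(5 - 1) = (1/24 + S)/4 = (1/24 + S)*(1/4) = 1/96 + S/4)
l(6, -4) - 49*E(5) = (1/96 + (1/4)*6) - 49*(-3) = (1/96 + 3/2) + 147 = 145/96 + 147 = 14257/96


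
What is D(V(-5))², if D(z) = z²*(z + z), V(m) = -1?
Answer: 4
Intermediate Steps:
D(z) = 2*z³ (D(z) = z²*(2*z) = 2*z³)
D(V(-5))² = (2*(-1)³)² = (2*(-1))² = (-2)² = 4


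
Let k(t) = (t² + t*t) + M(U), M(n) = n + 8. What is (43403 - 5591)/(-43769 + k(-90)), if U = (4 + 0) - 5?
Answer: -18906/13781 ≈ -1.3719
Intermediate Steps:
U = -1 (U = 4 - 5 = -1)
M(n) = 8 + n
k(t) = 7 + 2*t² (k(t) = (t² + t*t) + (8 - 1) = (t² + t²) + 7 = 2*t² + 7 = 7 + 2*t²)
(43403 - 5591)/(-43769 + k(-90)) = (43403 - 5591)/(-43769 + (7 + 2*(-90)²)) = 37812/(-43769 + (7 + 2*8100)) = 37812/(-43769 + (7 + 16200)) = 37812/(-43769 + 16207) = 37812/(-27562) = 37812*(-1/27562) = -18906/13781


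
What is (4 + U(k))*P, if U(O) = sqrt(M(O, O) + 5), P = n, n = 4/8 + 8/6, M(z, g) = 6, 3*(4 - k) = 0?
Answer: 22/3 + 11*sqrt(11)/6 ≈ 13.414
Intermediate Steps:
k = 4 (k = 4 - 1/3*0 = 4 + 0 = 4)
n = 11/6 (n = 4*(1/8) + 8*(1/6) = 1/2 + 4/3 = 11/6 ≈ 1.8333)
P = 11/6 ≈ 1.8333
U(O) = sqrt(11) (U(O) = sqrt(6 + 5) = sqrt(11))
(4 + U(k))*P = (4 + sqrt(11))*(11/6) = 22/3 + 11*sqrt(11)/6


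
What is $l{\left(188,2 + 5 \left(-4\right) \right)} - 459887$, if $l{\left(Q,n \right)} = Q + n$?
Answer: $-459717$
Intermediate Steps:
$l{\left(188,2 + 5 \left(-4\right) \right)} - 459887 = \left(188 + \left(2 + 5 \left(-4\right)\right)\right) - 459887 = \left(188 + \left(2 - 20\right)\right) - 459887 = \left(188 - 18\right) - 459887 = 170 - 459887 = -459717$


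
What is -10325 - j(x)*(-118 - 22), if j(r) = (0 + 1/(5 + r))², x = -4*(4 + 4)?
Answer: -7526785/729 ≈ -10325.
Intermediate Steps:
x = -32 (x = -4*8 = -32)
j(r) = (5 + r)⁻² (j(r) = (1/(5 + r))² = (5 + r)⁻²)
-10325 - j(x)*(-118 - 22) = -10325 - (-118 - 22)/(5 - 32)² = -10325 - (-140)/(-27)² = -10325 - (-140)/729 = -10325 - 1*(-140/729) = -10325 + 140/729 = -7526785/729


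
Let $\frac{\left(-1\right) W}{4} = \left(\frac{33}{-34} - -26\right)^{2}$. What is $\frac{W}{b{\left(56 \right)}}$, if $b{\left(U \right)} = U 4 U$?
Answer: $- \frac{724201}{3625216} \approx -0.19977$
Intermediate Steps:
$b{\left(U \right)} = 4 U^{2}$ ($b{\left(U \right)} = 4 U U = 4 U^{2}$)
$W = - \frac{724201}{289}$ ($W = - 4 \left(\frac{33}{-34} - -26\right)^{2} = - 4 \left(33 \left(- \frac{1}{34}\right) + 26\right)^{2} = - 4 \left(- \frac{33}{34} + 26\right)^{2} = - 4 \left(\frac{851}{34}\right)^{2} = \left(-4\right) \frac{724201}{1156} = - \frac{724201}{289} \approx -2505.9$)
$\frac{W}{b{\left(56 \right)}} = - \frac{724201}{289 \cdot 4 \cdot 56^{2}} = - \frac{724201}{289 \cdot 4 \cdot 3136} = - \frac{724201}{289 \cdot 12544} = \left(- \frac{724201}{289}\right) \frac{1}{12544} = - \frac{724201}{3625216}$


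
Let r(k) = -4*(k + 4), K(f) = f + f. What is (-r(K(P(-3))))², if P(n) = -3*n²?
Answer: 40000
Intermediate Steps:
K(f) = 2*f
r(k) = -16 - 4*k (r(k) = -4*(4 + k) = -16 - 4*k)
(-r(K(P(-3))))² = (-(-16 - 8*(-3*(-3)²)))² = (-(-16 - 8*(-3*9)))² = (-(-16 - 8*(-27)))² = (-(-16 - 4*(-54)))² = (-(-16 + 216))² = (-1*200)² = (-200)² = 40000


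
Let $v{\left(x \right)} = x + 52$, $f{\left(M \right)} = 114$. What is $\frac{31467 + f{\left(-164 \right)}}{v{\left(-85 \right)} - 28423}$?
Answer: $- \frac{31581}{28456} \approx -1.1098$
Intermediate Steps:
$v{\left(x \right)} = 52 + x$
$\frac{31467 + f{\left(-164 \right)}}{v{\left(-85 \right)} - 28423} = \frac{31467 + 114}{\left(52 - 85\right) - 28423} = \frac{31581}{-33 - 28423} = \frac{31581}{-28456} = 31581 \left(- \frac{1}{28456}\right) = - \frac{31581}{28456}$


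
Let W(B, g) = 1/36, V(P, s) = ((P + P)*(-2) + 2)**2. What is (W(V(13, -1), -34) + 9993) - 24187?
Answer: -510983/36 ≈ -14194.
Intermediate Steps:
V(P, s) = (2 - 4*P)**2 (V(P, s) = ((2*P)*(-2) + 2)**2 = (-4*P + 2)**2 = (2 - 4*P)**2)
W(B, g) = 1/36
(W(V(13, -1), -34) + 9993) - 24187 = (1/36 + 9993) - 24187 = 359749/36 - 24187 = -510983/36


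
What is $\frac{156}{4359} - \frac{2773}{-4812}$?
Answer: $\frac{4279393}{6991836} \approx 0.61206$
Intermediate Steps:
$\frac{156}{4359} - \frac{2773}{-4812} = 156 \cdot \frac{1}{4359} - - \frac{2773}{4812} = \frac{52}{1453} + \frac{2773}{4812} = \frac{4279393}{6991836}$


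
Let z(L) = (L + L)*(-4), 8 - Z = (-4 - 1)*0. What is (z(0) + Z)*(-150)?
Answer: -1200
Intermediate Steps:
Z = 8 (Z = 8 - (-4 - 1)*0 = 8 - (-5)*0 = 8 - 1*0 = 8 + 0 = 8)
z(L) = -8*L (z(L) = (2*L)*(-4) = -8*L)
(z(0) + Z)*(-150) = (-8*0 + 8)*(-150) = (0 + 8)*(-150) = 8*(-150) = -1200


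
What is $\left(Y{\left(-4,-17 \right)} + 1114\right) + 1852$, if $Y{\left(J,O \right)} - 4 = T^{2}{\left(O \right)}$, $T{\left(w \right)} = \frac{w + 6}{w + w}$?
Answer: $\frac{3433441}{1156} \approx 2970.1$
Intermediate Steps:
$T{\left(w \right)} = \frac{6 + w}{2 w}$
$Y{\left(J,O \right)} = 4 + \frac{\left(6 + O\right)^{2}}{4 O^{2}}$ ($Y{\left(J,O \right)} = 4 + \left(\frac{6 + O}{2 O}\right)^{2} = 4 + \frac{\left(6 + O\right)^{2}}{4 O^{2}}$)
$\left(Y{\left(-4,-17 \right)} + 1114\right) + 1852 = \left(\left(4 + \frac{\left(6 - 17\right)^{2}}{4 \cdot 289}\right) + 1114\right) + 1852 = \left(\left(4 + \frac{1}{4} \cdot \frac{1}{289} \left(-11\right)^{2}\right) + 1114\right) + 1852 = \left(\left(4 + \frac{1}{4} \cdot \frac{1}{289} \cdot 121\right) + 1114\right) + 1852 = \left(\left(4 + \frac{121}{1156}\right) + 1114\right) + 1852 = \left(\frac{4745}{1156} + 1114\right) + 1852 = \frac{1292529}{1156} + 1852 = \frac{3433441}{1156}$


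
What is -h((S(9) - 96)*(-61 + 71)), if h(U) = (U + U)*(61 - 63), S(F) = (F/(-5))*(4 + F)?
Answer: -4776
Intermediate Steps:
S(F) = -F*(4 + F)/5 (S(F) = (F*(-⅕))*(4 + F) = (-F/5)*(4 + F) = -F*(4 + F)/5)
h(U) = -4*U (h(U) = (2*U)*(-2) = -4*U)
-h((S(9) - 96)*(-61 + 71)) = -(-4)*(-⅕*9*(4 + 9) - 96)*(-61 + 71) = -(-4)*(-⅕*9*13 - 96)*10 = -(-4)*(-117/5 - 96)*10 = -(-4)*(-597/5*10) = -(-4)*(-1194) = -1*4776 = -4776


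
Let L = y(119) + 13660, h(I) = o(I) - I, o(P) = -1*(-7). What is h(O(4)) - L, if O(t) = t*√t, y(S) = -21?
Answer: -13640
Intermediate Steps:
O(t) = t^(3/2)
o(P) = 7
h(I) = 7 - I
L = 13639 (L = -21 + 13660 = 13639)
h(O(4)) - L = (7 - 4^(3/2)) - 1*13639 = (7 - 1*8) - 13639 = (7 - 8) - 13639 = -1 - 13639 = -13640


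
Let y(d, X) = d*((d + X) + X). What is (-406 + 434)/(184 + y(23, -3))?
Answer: 28/575 ≈ 0.048696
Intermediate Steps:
y(d, X) = d*(d + 2*X) (y(d, X) = d*((X + d) + X) = d*(d + 2*X))
(-406 + 434)/(184 + y(23, -3)) = (-406 + 434)/(184 + 23*(23 + 2*(-3))) = 28/(184 + 23*(23 - 6)) = 28/(184 + 23*17) = 28/(184 + 391) = 28/575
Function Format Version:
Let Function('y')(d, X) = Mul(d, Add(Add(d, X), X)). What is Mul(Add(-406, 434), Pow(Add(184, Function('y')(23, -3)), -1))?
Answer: Rational(28, 575) ≈ 0.048696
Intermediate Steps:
Function('y')(d, X) = Mul(d, Add(d, Mul(2, X))) (Function('y')(d, X) = Mul(d, Add(Add(X, d), X)) = Mul(d, Add(d, Mul(2, X))))
Mul(Add(-406, 434), Pow(Add(184, Function('y')(23, -3)), -1)) = Mul(Add(-406, 434), Pow(Add(184, Mul(23, Add(23, Mul(2, -3)))), -1)) = Mul(28, Pow(Add(184, Mul(23, Add(23, -6))), -1)) = Mul(28, Pow(Add(184, Mul(23, 17)), -1)) = Mul(28, Pow(Add(184, 391), -1)) = Mul(28, Pow(575, -1)) = Mul(28, Rational(1, 575)) = Rational(28, 575)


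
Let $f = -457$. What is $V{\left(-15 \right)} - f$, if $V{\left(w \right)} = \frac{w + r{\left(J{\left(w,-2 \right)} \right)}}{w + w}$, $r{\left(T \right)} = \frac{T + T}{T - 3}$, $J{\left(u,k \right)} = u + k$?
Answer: $\frac{137233}{300} \approx 457.44$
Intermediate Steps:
$J{\left(u,k \right)} = k + u$
$r{\left(T \right)} = \frac{2 T}{-3 + T}$
$V{\left(w \right)} = \frac{w + \frac{2 \left(-2 + w\right)}{-5 + w}}{2 w}$ ($V{\left(w \right)} = \frac{w + \frac{2 \left(-2 + w\right)}{-3 + \left(-2 + w\right)}}{w + w} = \frac{w + \frac{2 \left(-2 + w\right)}{-5 + w}}{2 w}$)
$V{\left(-15 \right)} - f = \frac{-4 + \left(-15\right)^{2} - -45}{2 \left(-15\right) \left(-5 - 15\right)} - -457 = \frac{1}{2} \left(- \frac{1}{15}\right) \frac{1}{-20} \left(-4 + 225 + 45\right) + 457 = \frac{1}{2} \left(- \frac{1}{15}\right) \left(- \frac{1}{20}\right) 266 + 457 = \frac{133}{300} + 457 = \frac{137233}{300}$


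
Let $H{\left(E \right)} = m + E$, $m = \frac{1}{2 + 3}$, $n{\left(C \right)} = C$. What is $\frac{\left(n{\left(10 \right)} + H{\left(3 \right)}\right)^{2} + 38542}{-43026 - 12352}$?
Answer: $- \frac{483953}{692225} \approx -0.69913$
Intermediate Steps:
$m = \frac{1}{5} \approx 0.2$
$H{\left(E \right)} = \frac{1}{5} + E$
$\frac{\left(n{\left(10 \right)} + H{\left(3 \right)}\right)^{2} + 38542}{-43026 - 12352} = \frac{\left(10 + \left(\frac{1}{5} + 3\right)\right)^{2} + 38542}{-43026 - 12352} = \frac{\left(10 + \frac{16}{5}\right)^{2} + 38542}{-55378} = \left(\left(\frac{66}{5}\right)^{2} + 38542\right) \left(- \frac{1}{55378}\right) = \left(\frac{4356}{25} + 38542\right) \left(- \frac{1}{55378}\right) = \frac{967906}{25} \left(- \frac{1}{55378}\right) = - \frac{483953}{692225}$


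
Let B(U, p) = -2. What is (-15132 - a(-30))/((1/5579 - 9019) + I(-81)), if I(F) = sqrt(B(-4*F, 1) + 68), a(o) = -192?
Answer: 2096967516210000/1265899217367047 + 232505550270*sqrt(66)/1265899217367047 ≈ 1.6580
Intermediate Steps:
I(F) = sqrt(66) (I(F) = sqrt(-2 + 68) = sqrt(66))
(-15132 - a(-30))/((1/5579 - 9019) + I(-81)) = (-15132 - 1*(-192))/((1/5579 - 9019) + sqrt(66)) = (-15132 + 192)/((1/5579 - 9019) + sqrt(66)) = -14940/(-50317000/5579 + sqrt(66))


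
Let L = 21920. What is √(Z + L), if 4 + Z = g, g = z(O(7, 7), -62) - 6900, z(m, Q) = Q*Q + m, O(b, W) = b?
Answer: √18867 ≈ 137.36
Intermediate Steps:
z(m, Q) = m + Q² (z(m, Q) = Q² + m = m + Q²)
g = -3049 (g = (7 + (-62)²) - 6900 = (7 + 3844) - 6900 = 3851 - 6900 = -3049)
Z = -3053 (Z = -4 - 3049 = -3053)
√(Z + L) = √(-3053 + 21920) = √18867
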